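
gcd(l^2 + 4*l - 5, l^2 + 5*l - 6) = l - 1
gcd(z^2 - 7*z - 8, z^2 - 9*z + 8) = z - 8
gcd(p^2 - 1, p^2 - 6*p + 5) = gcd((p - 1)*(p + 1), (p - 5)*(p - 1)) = p - 1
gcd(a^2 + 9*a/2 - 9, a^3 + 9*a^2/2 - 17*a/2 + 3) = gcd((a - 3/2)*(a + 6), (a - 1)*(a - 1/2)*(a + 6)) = a + 6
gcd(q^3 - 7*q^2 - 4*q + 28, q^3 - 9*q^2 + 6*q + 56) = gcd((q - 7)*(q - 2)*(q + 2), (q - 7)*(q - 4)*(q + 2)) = q^2 - 5*q - 14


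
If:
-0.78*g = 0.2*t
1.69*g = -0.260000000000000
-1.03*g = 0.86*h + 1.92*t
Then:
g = -0.15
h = -1.16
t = 0.60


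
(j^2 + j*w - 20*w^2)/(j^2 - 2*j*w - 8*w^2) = (j + 5*w)/(j + 2*w)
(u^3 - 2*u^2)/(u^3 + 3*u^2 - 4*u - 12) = u^2/(u^2 + 5*u + 6)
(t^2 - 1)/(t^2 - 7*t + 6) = (t + 1)/(t - 6)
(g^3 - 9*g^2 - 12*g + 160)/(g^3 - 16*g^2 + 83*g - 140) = (g^2 - 4*g - 32)/(g^2 - 11*g + 28)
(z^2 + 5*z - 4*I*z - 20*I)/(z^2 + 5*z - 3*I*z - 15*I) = (z - 4*I)/(z - 3*I)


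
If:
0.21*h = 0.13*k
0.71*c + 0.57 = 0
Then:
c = -0.80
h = 0.619047619047619*k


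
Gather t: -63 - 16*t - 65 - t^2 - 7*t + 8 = -t^2 - 23*t - 120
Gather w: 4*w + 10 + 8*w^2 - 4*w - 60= 8*w^2 - 50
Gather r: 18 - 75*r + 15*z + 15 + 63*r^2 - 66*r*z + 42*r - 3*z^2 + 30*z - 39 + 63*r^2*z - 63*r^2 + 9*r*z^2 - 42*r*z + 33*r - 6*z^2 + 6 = 63*r^2*z + r*(9*z^2 - 108*z) - 9*z^2 + 45*z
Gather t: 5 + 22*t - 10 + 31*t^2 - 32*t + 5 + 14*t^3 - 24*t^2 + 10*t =14*t^3 + 7*t^2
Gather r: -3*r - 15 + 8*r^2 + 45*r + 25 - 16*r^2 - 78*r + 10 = -8*r^2 - 36*r + 20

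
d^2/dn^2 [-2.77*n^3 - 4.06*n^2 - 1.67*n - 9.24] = -16.62*n - 8.12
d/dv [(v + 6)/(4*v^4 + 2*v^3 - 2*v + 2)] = (2*v^4 + v^3 - v - (v + 6)*(8*v^3 + 3*v^2 - 1) + 1)/(2*(2*v^4 + v^3 - v + 1)^2)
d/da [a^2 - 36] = 2*a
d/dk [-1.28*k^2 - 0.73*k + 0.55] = -2.56*k - 0.73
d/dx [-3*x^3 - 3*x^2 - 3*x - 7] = -9*x^2 - 6*x - 3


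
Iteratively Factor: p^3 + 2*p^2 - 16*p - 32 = (p + 4)*(p^2 - 2*p - 8) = (p + 2)*(p + 4)*(p - 4)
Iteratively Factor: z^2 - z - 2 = (z + 1)*(z - 2)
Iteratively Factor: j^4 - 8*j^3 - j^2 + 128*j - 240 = (j + 4)*(j^3 - 12*j^2 + 47*j - 60) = (j - 4)*(j + 4)*(j^2 - 8*j + 15) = (j - 4)*(j - 3)*(j + 4)*(j - 5)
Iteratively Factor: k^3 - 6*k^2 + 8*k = (k)*(k^2 - 6*k + 8) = k*(k - 2)*(k - 4)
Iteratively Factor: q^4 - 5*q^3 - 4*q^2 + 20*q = (q - 2)*(q^3 - 3*q^2 - 10*q) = (q - 2)*(q + 2)*(q^2 - 5*q) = (q - 5)*(q - 2)*(q + 2)*(q)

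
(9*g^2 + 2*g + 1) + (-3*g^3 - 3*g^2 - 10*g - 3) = -3*g^3 + 6*g^2 - 8*g - 2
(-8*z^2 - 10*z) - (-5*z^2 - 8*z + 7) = -3*z^2 - 2*z - 7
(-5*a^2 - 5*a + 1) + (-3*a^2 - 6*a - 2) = -8*a^2 - 11*a - 1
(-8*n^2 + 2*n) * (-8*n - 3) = 64*n^3 + 8*n^2 - 6*n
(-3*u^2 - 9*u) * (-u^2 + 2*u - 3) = 3*u^4 + 3*u^3 - 9*u^2 + 27*u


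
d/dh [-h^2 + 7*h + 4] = 7 - 2*h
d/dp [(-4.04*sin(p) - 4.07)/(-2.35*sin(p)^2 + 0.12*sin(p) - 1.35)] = (-9.494*sin(p)^2 - 19.129*sin(p) + 5.9424)*cos(p)/(5.5225*sin(p)^4 - 0.564*sin(p)^3 + 6.3594*sin(p)^2 - 0.324*sin(p) + 1.8225)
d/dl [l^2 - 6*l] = 2*l - 6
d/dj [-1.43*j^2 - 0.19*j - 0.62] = -2.86*j - 0.19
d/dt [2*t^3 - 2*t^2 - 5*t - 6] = 6*t^2 - 4*t - 5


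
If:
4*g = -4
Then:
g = -1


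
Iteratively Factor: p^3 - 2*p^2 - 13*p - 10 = (p + 1)*(p^2 - 3*p - 10) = (p + 1)*(p + 2)*(p - 5)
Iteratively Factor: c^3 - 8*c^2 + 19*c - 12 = (c - 3)*(c^2 - 5*c + 4) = (c - 4)*(c - 3)*(c - 1)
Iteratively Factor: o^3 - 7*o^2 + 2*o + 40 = (o - 4)*(o^2 - 3*o - 10) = (o - 5)*(o - 4)*(o + 2)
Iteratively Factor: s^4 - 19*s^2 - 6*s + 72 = (s + 3)*(s^3 - 3*s^2 - 10*s + 24) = (s - 4)*(s + 3)*(s^2 + s - 6) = (s - 4)*(s - 2)*(s + 3)*(s + 3)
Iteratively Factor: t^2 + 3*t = (t)*(t + 3)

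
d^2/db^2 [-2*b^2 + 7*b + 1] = -4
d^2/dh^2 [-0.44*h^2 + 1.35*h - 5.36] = -0.880000000000000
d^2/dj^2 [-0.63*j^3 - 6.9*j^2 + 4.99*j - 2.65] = -3.78*j - 13.8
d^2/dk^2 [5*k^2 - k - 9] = 10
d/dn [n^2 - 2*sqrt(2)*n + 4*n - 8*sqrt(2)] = 2*n - 2*sqrt(2) + 4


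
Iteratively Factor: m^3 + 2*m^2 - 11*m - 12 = (m + 1)*(m^2 + m - 12) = (m + 1)*(m + 4)*(m - 3)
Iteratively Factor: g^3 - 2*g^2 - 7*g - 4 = (g + 1)*(g^2 - 3*g - 4) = (g + 1)^2*(g - 4)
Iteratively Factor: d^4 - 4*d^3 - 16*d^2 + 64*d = (d - 4)*(d^3 - 16*d) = (d - 4)^2*(d^2 + 4*d) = d*(d - 4)^2*(d + 4)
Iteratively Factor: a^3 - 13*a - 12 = (a + 1)*(a^2 - a - 12) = (a + 1)*(a + 3)*(a - 4)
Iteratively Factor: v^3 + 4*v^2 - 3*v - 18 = (v + 3)*(v^2 + v - 6) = (v + 3)^2*(v - 2)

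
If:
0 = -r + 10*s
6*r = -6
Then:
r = -1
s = -1/10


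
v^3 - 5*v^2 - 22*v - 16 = (v - 8)*(v + 1)*(v + 2)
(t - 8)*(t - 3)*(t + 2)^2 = t^4 - 7*t^3 - 16*t^2 + 52*t + 96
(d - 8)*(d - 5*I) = d^2 - 8*d - 5*I*d + 40*I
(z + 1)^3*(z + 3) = z^4 + 6*z^3 + 12*z^2 + 10*z + 3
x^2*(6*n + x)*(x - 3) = 6*n*x^3 - 18*n*x^2 + x^4 - 3*x^3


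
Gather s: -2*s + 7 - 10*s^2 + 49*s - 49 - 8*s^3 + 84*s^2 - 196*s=-8*s^3 + 74*s^2 - 149*s - 42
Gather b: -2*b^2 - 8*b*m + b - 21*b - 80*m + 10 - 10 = -2*b^2 + b*(-8*m - 20) - 80*m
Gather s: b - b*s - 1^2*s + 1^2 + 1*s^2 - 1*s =b + s^2 + s*(-b - 2) + 1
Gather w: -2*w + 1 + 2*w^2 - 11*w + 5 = 2*w^2 - 13*w + 6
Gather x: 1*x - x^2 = -x^2 + x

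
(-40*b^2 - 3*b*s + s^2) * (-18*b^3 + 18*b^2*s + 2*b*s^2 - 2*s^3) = 720*b^5 - 666*b^4*s - 152*b^3*s^2 + 92*b^2*s^3 + 8*b*s^4 - 2*s^5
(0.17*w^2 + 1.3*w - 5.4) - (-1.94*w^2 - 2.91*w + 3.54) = 2.11*w^2 + 4.21*w - 8.94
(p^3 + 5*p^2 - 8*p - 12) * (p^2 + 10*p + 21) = p^5 + 15*p^4 + 63*p^3 + 13*p^2 - 288*p - 252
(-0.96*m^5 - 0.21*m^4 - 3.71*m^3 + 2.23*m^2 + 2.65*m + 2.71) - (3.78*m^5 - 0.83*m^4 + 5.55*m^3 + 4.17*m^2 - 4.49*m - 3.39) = -4.74*m^5 + 0.62*m^4 - 9.26*m^3 - 1.94*m^2 + 7.14*m + 6.1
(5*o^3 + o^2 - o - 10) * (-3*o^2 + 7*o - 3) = -15*o^5 + 32*o^4 - 5*o^3 + 20*o^2 - 67*o + 30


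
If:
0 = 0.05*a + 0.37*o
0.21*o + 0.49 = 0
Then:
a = 17.27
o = -2.33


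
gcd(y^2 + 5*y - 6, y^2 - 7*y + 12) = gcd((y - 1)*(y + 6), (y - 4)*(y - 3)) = 1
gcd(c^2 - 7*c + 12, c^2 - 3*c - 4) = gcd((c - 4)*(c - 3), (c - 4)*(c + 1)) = c - 4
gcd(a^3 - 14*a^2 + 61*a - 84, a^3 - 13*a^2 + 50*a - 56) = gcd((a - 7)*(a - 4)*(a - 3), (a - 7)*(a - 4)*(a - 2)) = a^2 - 11*a + 28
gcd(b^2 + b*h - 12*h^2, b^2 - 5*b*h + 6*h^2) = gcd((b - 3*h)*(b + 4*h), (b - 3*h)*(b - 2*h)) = b - 3*h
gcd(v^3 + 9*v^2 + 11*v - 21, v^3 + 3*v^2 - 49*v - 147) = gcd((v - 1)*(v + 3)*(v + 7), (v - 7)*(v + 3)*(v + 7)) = v^2 + 10*v + 21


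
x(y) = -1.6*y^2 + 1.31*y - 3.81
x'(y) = 1.31 - 3.2*y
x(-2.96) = -21.71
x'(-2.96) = 10.78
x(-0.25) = -4.24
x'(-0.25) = 2.11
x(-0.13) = -4.01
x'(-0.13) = 1.73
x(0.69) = -3.67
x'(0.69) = -0.90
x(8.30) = -103.16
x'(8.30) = -25.25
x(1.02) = -4.14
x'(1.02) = -1.95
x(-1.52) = -9.50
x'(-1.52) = 6.17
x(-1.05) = -6.95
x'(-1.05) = 4.67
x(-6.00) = -69.27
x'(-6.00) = 20.51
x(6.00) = -53.55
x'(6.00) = -17.89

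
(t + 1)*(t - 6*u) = t^2 - 6*t*u + t - 6*u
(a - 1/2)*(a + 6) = a^2 + 11*a/2 - 3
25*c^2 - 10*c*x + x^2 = (-5*c + x)^2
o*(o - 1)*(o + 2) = o^3 + o^2 - 2*o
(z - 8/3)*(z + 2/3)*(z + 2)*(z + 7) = z^4 + 7*z^3 - 52*z^2/9 - 44*z - 224/9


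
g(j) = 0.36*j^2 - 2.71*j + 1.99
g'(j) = 0.72*j - 2.71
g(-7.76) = 44.70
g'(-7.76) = -8.30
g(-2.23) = 9.82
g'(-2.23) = -4.32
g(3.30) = -3.03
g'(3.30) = -0.33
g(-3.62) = 16.52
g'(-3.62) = -5.32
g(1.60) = -1.42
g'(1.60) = -1.56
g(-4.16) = 19.49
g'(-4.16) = -5.71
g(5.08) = -2.49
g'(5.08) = 0.95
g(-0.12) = 2.32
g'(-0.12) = -2.80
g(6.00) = -1.31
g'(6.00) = 1.61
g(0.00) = 1.99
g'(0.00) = -2.71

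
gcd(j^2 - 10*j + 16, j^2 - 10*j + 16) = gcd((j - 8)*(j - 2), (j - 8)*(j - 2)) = j^2 - 10*j + 16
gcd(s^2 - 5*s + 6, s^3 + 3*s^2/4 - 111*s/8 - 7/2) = 1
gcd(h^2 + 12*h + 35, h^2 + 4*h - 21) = h + 7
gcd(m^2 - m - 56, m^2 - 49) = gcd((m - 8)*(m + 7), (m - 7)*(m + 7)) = m + 7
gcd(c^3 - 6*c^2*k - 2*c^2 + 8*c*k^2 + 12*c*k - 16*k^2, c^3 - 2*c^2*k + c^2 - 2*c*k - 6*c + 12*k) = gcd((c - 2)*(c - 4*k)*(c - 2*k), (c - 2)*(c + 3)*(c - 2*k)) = c^2 - 2*c*k - 2*c + 4*k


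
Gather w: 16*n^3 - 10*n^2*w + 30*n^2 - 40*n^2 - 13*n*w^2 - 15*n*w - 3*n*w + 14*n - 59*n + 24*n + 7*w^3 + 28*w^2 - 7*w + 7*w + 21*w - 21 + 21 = 16*n^3 - 10*n^2 - 21*n + 7*w^3 + w^2*(28 - 13*n) + w*(-10*n^2 - 18*n + 21)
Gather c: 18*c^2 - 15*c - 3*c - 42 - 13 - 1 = 18*c^2 - 18*c - 56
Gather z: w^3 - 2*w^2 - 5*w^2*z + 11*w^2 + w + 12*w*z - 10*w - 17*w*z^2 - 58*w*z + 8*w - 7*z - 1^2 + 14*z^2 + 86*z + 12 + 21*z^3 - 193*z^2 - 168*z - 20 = w^3 + 9*w^2 - w + 21*z^3 + z^2*(-17*w - 179) + z*(-5*w^2 - 46*w - 89) - 9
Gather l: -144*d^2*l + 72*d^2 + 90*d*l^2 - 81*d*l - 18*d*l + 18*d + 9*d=72*d^2 + 90*d*l^2 + 27*d + l*(-144*d^2 - 99*d)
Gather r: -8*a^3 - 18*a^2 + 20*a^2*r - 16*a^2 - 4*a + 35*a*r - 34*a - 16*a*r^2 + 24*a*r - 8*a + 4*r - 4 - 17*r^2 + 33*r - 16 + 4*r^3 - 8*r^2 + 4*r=-8*a^3 - 34*a^2 - 46*a + 4*r^3 + r^2*(-16*a - 25) + r*(20*a^2 + 59*a + 41) - 20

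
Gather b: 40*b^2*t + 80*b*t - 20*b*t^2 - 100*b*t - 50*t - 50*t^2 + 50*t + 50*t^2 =40*b^2*t + b*(-20*t^2 - 20*t)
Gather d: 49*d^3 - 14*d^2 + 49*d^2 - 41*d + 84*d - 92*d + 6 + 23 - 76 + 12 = 49*d^3 + 35*d^2 - 49*d - 35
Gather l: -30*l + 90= 90 - 30*l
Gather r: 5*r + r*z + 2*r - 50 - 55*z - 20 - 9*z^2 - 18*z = r*(z + 7) - 9*z^2 - 73*z - 70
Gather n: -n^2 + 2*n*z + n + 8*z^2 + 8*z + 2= -n^2 + n*(2*z + 1) + 8*z^2 + 8*z + 2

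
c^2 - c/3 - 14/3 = (c - 7/3)*(c + 2)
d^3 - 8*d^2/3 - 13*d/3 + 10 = (d - 3)*(d - 5/3)*(d + 2)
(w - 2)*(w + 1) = w^2 - w - 2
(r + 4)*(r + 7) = r^2 + 11*r + 28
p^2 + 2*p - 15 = (p - 3)*(p + 5)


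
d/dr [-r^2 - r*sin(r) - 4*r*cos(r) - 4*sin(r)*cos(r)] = 4*r*sin(r) - r*cos(r) - 2*r - sin(r) - 4*cos(r) - 4*cos(2*r)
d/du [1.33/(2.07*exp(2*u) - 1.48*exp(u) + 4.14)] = (1.9684 - 5.5062*exp(u))*exp(u)/(2.07*exp(2*u) - 1.48*exp(u) + 4.14)^2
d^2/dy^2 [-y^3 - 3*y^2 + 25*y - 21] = -6*y - 6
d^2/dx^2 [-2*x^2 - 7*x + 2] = -4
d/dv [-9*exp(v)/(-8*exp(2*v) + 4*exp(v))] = -9*exp(v)/(2*(2*exp(v) - 1)^2)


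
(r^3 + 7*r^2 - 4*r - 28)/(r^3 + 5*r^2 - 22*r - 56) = (r - 2)/(r - 4)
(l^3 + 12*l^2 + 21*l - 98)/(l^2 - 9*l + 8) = (l^3 + 12*l^2 + 21*l - 98)/(l^2 - 9*l + 8)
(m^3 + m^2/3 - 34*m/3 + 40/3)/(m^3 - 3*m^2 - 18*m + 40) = (m - 5/3)/(m - 5)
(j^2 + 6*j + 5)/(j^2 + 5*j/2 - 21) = 2*(j^2 + 6*j + 5)/(2*j^2 + 5*j - 42)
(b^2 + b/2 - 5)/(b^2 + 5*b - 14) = (b + 5/2)/(b + 7)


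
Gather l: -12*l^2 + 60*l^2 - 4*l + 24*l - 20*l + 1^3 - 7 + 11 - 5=48*l^2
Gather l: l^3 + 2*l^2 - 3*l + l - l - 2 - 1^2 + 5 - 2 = l^3 + 2*l^2 - 3*l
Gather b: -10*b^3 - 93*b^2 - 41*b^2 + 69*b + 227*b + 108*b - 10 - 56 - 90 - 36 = -10*b^3 - 134*b^2 + 404*b - 192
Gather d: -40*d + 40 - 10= 30 - 40*d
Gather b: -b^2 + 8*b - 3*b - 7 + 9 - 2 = -b^2 + 5*b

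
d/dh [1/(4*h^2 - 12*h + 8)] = (3 - 2*h)/(4*(h^2 - 3*h + 2)^2)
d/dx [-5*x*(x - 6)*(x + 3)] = -15*x^2 + 30*x + 90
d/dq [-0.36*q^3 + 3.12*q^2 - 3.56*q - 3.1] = -1.08*q^2 + 6.24*q - 3.56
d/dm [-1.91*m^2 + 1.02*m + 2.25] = 1.02 - 3.82*m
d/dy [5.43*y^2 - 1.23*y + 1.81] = 10.86*y - 1.23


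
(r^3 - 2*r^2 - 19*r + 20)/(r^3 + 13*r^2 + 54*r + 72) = (r^2 - 6*r + 5)/(r^2 + 9*r + 18)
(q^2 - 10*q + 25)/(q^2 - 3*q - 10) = (q - 5)/(q + 2)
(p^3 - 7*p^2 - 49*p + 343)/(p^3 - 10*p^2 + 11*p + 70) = (p^2 - 49)/(p^2 - 3*p - 10)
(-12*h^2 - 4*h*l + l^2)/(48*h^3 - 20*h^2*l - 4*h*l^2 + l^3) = (-2*h - l)/(8*h^2 - 2*h*l - l^2)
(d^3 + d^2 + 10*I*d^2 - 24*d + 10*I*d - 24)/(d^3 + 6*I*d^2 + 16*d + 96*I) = (d + 1)/(d - 4*I)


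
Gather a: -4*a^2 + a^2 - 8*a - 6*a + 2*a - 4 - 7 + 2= -3*a^2 - 12*a - 9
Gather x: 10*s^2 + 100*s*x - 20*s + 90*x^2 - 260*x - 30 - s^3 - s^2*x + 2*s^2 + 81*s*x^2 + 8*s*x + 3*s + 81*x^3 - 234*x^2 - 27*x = -s^3 + 12*s^2 - 17*s + 81*x^3 + x^2*(81*s - 144) + x*(-s^2 + 108*s - 287) - 30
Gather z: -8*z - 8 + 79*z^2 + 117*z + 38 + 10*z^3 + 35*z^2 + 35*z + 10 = 10*z^3 + 114*z^2 + 144*z + 40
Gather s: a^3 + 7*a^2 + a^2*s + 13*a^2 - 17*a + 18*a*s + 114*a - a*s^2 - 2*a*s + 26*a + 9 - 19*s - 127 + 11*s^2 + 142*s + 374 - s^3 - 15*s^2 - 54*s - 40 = a^3 + 20*a^2 + 123*a - s^3 + s^2*(-a - 4) + s*(a^2 + 16*a + 69) + 216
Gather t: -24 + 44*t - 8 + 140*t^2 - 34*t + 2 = 140*t^2 + 10*t - 30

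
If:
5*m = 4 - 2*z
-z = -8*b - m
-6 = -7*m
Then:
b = -1/8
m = 6/7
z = -1/7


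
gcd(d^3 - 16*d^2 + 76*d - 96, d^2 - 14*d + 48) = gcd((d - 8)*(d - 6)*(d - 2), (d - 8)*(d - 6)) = d^2 - 14*d + 48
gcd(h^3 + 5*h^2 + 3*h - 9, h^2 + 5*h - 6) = h - 1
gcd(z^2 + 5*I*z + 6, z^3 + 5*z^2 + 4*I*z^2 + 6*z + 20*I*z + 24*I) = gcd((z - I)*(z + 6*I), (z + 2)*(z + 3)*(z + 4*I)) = 1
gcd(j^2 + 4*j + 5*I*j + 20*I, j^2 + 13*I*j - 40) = j + 5*I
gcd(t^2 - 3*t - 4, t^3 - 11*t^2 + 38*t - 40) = t - 4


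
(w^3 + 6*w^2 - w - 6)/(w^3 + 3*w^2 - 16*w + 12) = (w + 1)/(w - 2)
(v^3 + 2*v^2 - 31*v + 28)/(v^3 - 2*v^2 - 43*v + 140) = (v - 1)/(v - 5)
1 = 1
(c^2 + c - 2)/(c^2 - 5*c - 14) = (c - 1)/(c - 7)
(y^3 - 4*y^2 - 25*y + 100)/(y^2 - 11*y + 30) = (y^2 + y - 20)/(y - 6)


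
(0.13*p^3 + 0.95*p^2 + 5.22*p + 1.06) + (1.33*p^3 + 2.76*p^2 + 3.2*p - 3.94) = 1.46*p^3 + 3.71*p^2 + 8.42*p - 2.88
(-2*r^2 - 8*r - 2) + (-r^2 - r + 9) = -3*r^2 - 9*r + 7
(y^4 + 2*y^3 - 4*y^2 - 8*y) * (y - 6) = y^5 - 4*y^4 - 16*y^3 + 16*y^2 + 48*y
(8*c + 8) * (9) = 72*c + 72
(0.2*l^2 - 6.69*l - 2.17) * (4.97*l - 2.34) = 0.994*l^3 - 33.7173*l^2 + 4.8697*l + 5.0778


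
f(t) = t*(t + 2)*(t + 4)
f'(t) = t*(t + 2) + t*(t + 4) + (t + 2)*(t + 4)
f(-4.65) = -8.01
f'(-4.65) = 17.07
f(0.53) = 6.07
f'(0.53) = 15.20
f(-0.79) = -3.07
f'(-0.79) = 0.39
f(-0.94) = -3.05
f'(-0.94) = -0.63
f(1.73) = 36.98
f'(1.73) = 37.74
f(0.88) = 12.37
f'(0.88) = 20.88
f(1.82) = 40.46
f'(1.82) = 39.78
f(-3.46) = 2.73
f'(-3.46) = 2.39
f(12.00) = 2688.00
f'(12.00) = 584.00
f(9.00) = 1287.00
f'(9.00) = 359.00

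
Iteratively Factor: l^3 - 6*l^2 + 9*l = (l)*(l^2 - 6*l + 9) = l*(l - 3)*(l - 3)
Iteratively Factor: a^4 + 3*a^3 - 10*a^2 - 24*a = (a - 3)*(a^3 + 6*a^2 + 8*a) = (a - 3)*(a + 4)*(a^2 + 2*a) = a*(a - 3)*(a + 4)*(a + 2)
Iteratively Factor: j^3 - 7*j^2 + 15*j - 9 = (j - 1)*(j^2 - 6*j + 9) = (j - 3)*(j - 1)*(j - 3)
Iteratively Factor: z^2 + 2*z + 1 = (z + 1)*(z + 1)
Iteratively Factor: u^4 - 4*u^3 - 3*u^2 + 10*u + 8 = (u - 2)*(u^3 - 2*u^2 - 7*u - 4) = (u - 2)*(u + 1)*(u^2 - 3*u - 4) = (u - 2)*(u + 1)^2*(u - 4)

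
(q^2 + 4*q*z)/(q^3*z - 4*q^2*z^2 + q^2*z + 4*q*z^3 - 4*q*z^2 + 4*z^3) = q*(q + 4*z)/(z*(q^3 - 4*q^2*z + q^2 + 4*q*z^2 - 4*q*z + 4*z^2))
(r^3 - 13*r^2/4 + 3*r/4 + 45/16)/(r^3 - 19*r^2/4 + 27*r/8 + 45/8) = (r - 3/2)/(r - 3)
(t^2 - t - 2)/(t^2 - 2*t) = (t + 1)/t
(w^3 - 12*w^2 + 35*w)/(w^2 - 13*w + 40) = w*(w - 7)/(w - 8)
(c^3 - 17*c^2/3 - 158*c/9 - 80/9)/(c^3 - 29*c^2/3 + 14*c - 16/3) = (9*c^2 + 21*c + 10)/(3*(3*c^2 - 5*c + 2))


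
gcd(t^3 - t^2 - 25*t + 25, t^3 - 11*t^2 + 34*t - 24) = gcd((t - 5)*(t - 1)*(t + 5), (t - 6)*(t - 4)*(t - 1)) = t - 1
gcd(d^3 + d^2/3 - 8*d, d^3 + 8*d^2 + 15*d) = d^2 + 3*d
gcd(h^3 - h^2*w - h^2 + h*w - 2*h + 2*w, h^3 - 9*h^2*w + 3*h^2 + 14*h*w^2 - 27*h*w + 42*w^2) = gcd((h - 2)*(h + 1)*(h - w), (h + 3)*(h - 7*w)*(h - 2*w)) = 1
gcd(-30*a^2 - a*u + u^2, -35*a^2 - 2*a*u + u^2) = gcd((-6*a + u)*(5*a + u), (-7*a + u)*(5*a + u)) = 5*a + u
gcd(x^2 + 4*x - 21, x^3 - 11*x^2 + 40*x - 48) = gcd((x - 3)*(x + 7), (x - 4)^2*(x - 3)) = x - 3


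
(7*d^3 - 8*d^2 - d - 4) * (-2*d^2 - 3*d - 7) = -14*d^5 - 5*d^4 - 23*d^3 + 67*d^2 + 19*d + 28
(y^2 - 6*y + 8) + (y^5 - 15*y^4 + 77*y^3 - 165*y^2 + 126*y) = y^5 - 15*y^4 + 77*y^3 - 164*y^2 + 120*y + 8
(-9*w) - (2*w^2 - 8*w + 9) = -2*w^2 - w - 9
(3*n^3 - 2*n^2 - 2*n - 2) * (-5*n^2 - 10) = -15*n^5 + 10*n^4 - 20*n^3 + 30*n^2 + 20*n + 20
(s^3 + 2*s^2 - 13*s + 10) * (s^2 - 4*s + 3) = s^5 - 2*s^4 - 18*s^3 + 68*s^2 - 79*s + 30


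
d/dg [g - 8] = 1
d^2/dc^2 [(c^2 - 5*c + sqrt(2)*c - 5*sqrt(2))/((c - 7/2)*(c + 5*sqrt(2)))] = 8*(-8*sqrt(2)*c^3 - 3*c^3 + 75*sqrt(2)*c^2 - 420*sqrt(2)*c - 90*c - 420 + 340*sqrt(2))/(8*c^6 - 84*c^5 + 120*sqrt(2)*c^5 - 1260*sqrt(2)*c^4 + 1494*c^4 - 12943*c^3 + 6410*sqrt(2)*c^3 - 26145*sqrt(2)*c^2 + 44100*c^2 - 51450*c + 73500*sqrt(2)*c - 85750*sqrt(2))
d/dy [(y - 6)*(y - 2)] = 2*y - 8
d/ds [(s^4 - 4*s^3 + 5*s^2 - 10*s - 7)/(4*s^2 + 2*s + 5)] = 2*(4*s^5 - 5*s^4 + 2*s^3 - 5*s^2 + 53*s - 18)/(16*s^4 + 16*s^3 + 44*s^2 + 20*s + 25)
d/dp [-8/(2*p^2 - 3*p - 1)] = 8*(4*p - 3)/(-2*p^2 + 3*p + 1)^2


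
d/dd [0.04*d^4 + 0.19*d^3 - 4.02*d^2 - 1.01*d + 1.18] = 0.16*d^3 + 0.57*d^2 - 8.04*d - 1.01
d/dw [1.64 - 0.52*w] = -0.520000000000000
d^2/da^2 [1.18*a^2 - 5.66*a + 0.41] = 2.36000000000000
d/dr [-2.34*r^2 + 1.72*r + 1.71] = 1.72 - 4.68*r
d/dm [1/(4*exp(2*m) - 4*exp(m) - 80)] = (1 - 2*exp(m))*exp(m)/(4*(-exp(2*m) + exp(m) + 20)^2)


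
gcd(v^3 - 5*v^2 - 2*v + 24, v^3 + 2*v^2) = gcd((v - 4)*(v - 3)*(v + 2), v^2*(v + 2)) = v + 2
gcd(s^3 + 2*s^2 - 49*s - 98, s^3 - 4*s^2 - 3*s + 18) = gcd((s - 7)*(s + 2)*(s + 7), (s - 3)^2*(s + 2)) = s + 2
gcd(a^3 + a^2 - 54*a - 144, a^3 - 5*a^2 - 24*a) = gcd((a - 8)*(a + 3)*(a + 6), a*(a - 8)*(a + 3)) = a^2 - 5*a - 24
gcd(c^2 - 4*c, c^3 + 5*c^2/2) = c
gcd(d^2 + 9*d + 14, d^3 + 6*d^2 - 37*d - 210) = d + 7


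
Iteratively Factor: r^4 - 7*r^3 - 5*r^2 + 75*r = (r)*(r^3 - 7*r^2 - 5*r + 75) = r*(r - 5)*(r^2 - 2*r - 15) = r*(r - 5)^2*(r + 3)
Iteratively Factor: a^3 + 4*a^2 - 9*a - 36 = (a + 3)*(a^2 + a - 12) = (a + 3)*(a + 4)*(a - 3)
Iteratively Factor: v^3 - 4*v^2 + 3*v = (v)*(v^2 - 4*v + 3) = v*(v - 1)*(v - 3)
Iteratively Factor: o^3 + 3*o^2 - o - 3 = (o + 3)*(o^2 - 1) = (o - 1)*(o + 3)*(o + 1)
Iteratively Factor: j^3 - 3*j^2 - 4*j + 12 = (j - 3)*(j^2 - 4) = (j - 3)*(j + 2)*(j - 2)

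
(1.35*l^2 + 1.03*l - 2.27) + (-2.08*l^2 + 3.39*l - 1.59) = -0.73*l^2 + 4.42*l - 3.86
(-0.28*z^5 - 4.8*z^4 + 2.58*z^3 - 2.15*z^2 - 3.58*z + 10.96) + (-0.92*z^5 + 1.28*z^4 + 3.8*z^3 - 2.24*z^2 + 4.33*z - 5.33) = -1.2*z^5 - 3.52*z^4 + 6.38*z^3 - 4.39*z^2 + 0.75*z + 5.63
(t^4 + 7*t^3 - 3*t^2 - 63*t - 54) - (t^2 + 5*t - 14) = t^4 + 7*t^3 - 4*t^2 - 68*t - 40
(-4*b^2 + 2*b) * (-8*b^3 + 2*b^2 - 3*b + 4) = 32*b^5 - 24*b^4 + 16*b^3 - 22*b^2 + 8*b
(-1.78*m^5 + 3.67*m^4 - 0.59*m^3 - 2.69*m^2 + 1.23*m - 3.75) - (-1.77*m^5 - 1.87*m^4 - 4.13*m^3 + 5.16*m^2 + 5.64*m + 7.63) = -0.01*m^5 + 5.54*m^4 + 3.54*m^3 - 7.85*m^2 - 4.41*m - 11.38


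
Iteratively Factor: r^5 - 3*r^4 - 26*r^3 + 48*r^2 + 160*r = (r - 4)*(r^4 + r^3 - 22*r^2 - 40*r) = (r - 4)*(r + 4)*(r^3 - 3*r^2 - 10*r) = (r - 5)*(r - 4)*(r + 4)*(r^2 + 2*r) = (r - 5)*(r - 4)*(r + 2)*(r + 4)*(r)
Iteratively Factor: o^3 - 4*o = (o - 2)*(o^2 + 2*o) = (o - 2)*(o + 2)*(o)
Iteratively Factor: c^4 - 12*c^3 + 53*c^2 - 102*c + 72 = (c - 3)*(c^3 - 9*c^2 + 26*c - 24) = (c - 4)*(c - 3)*(c^2 - 5*c + 6) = (c - 4)*(c - 3)*(c - 2)*(c - 3)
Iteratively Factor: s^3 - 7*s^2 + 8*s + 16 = (s - 4)*(s^2 - 3*s - 4) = (s - 4)^2*(s + 1)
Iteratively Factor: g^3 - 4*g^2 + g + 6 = (g - 3)*(g^2 - g - 2) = (g - 3)*(g + 1)*(g - 2)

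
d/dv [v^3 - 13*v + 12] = 3*v^2 - 13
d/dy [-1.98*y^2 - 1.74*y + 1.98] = -3.96*y - 1.74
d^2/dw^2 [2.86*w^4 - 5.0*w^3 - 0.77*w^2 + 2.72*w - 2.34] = 34.32*w^2 - 30.0*w - 1.54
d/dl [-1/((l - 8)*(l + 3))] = (2*l - 5)/((l - 8)^2*(l + 3)^2)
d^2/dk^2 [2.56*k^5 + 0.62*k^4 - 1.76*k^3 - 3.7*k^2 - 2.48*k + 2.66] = 51.2*k^3 + 7.44*k^2 - 10.56*k - 7.4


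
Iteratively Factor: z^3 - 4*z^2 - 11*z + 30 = (z - 5)*(z^2 + z - 6) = (z - 5)*(z + 3)*(z - 2)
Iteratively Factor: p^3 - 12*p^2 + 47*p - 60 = (p - 5)*(p^2 - 7*p + 12) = (p - 5)*(p - 3)*(p - 4)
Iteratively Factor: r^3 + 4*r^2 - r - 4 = (r - 1)*(r^2 + 5*r + 4) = (r - 1)*(r + 4)*(r + 1)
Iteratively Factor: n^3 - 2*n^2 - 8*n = (n)*(n^2 - 2*n - 8) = n*(n - 4)*(n + 2)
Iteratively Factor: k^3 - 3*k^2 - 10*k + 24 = (k + 3)*(k^2 - 6*k + 8) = (k - 2)*(k + 3)*(k - 4)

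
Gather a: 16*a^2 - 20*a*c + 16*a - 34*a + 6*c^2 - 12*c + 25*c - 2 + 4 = 16*a^2 + a*(-20*c - 18) + 6*c^2 + 13*c + 2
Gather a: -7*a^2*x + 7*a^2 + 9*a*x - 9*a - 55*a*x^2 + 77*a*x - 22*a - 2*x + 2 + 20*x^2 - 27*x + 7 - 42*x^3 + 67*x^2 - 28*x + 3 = a^2*(7 - 7*x) + a*(-55*x^2 + 86*x - 31) - 42*x^3 + 87*x^2 - 57*x + 12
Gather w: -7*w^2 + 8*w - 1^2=-7*w^2 + 8*w - 1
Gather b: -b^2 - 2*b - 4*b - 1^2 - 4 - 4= -b^2 - 6*b - 9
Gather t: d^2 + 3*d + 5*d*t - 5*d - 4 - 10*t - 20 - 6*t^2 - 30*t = d^2 - 2*d - 6*t^2 + t*(5*d - 40) - 24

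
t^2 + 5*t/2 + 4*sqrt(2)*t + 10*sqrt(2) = (t + 5/2)*(t + 4*sqrt(2))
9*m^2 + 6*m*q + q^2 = (3*m + q)^2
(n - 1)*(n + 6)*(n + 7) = n^3 + 12*n^2 + 29*n - 42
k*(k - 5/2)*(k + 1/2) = k^3 - 2*k^2 - 5*k/4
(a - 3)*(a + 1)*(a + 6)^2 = a^4 + 10*a^3 + 9*a^2 - 108*a - 108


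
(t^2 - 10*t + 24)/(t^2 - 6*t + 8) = (t - 6)/(t - 2)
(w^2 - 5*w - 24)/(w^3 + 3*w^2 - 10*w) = (w^2 - 5*w - 24)/(w*(w^2 + 3*w - 10))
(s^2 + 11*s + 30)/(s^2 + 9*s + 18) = (s + 5)/(s + 3)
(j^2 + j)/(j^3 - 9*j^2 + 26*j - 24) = j*(j + 1)/(j^3 - 9*j^2 + 26*j - 24)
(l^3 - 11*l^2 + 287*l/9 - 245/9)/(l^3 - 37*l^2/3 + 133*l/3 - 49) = (l - 5/3)/(l - 3)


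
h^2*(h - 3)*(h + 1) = h^4 - 2*h^3 - 3*h^2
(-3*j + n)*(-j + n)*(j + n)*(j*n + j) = 3*j^4*n + 3*j^4 - j^3*n^2 - j^3*n - 3*j^2*n^3 - 3*j^2*n^2 + j*n^4 + j*n^3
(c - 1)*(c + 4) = c^2 + 3*c - 4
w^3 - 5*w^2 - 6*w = w*(w - 6)*(w + 1)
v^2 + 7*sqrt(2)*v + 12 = (v + sqrt(2))*(v + 6*sqrt(2))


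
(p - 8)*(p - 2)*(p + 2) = p^3 - 8*p^2 - 4*p + 32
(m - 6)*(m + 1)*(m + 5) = m^3 - 31*m - 30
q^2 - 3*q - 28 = (q - 7)*(q + 4)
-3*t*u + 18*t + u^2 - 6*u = (-3*t + u)*(u - 6)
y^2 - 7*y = y*(y - 7)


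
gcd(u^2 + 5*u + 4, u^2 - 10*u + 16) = 1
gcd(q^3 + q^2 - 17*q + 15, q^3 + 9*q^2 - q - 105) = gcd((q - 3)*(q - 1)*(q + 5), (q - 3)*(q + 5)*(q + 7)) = q^2 + 2*q - 15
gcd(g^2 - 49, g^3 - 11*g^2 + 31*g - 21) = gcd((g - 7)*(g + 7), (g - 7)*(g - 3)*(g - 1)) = g - 7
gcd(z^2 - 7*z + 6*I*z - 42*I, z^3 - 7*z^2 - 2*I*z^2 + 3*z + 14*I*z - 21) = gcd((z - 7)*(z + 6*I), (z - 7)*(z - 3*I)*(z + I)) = z - 7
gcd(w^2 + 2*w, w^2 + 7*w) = w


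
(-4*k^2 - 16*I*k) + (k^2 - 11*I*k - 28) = -3*k^2 - 27*I*k - 28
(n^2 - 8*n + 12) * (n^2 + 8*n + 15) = n^4 - 37*n^2 - 24*n + 180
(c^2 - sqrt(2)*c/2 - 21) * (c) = c^3 - sqrt(2)*c^2/2 - 21*c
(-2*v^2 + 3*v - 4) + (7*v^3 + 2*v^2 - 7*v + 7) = 7*v^3 - 4*v + 3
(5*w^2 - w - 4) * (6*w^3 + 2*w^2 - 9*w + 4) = 30*w^5 + 4*w^4 - 71*w^3 + 21*w^2 + 32*w - 16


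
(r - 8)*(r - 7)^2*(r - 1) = r^4 - 23*r^3 + 183*r^2 - 553*r + 392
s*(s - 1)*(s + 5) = s^3 + 4*s^2 - 5*s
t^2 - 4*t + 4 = (t - 2)^2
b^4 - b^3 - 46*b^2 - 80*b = b*(b - 8)*(b + 2)*(b + 5)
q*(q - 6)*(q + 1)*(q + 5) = q^4 - 31*q^2 - 30*q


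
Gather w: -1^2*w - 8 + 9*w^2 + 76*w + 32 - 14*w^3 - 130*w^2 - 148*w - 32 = -14*w^3 - 121*w^2 - 73*w - 8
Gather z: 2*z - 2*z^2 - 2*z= -2*z^2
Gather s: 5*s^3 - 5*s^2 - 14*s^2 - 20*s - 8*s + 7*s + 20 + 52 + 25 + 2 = 5*s^3 - 19*s^2 - 21*s + 99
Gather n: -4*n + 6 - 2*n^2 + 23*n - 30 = -2*n^2 + 19*n - 24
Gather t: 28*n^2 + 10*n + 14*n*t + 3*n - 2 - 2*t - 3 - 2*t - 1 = 28*n^2 + 13*n + t*(14*n - 4) - 6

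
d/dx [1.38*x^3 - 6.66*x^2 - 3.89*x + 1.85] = 4.14*x^2 - 13.32*x - 3.89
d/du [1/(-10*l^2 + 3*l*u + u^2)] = (-3*l - 2*u)/(-10*l^2 + 3*l*u + u^2)^2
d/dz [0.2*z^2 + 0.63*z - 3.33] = 0.4*z + 0.63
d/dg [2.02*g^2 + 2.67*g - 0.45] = 4.04*g + 2.67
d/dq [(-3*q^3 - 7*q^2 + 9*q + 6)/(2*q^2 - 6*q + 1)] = (-6*q^4 + 36*q^3 + 15*q^2 - 38*q + 45)/(4*q^4 - 24*q^3 + 40*q^2 - 12*q + 1)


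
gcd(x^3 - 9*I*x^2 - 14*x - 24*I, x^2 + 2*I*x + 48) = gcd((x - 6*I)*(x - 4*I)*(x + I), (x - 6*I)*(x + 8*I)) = x - 6*I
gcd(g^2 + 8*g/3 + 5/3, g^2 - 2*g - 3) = g + 1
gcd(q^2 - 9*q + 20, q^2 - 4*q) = q - 4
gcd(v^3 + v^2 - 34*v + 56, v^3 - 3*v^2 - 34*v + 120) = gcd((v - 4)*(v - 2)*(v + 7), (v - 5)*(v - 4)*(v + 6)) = v - 4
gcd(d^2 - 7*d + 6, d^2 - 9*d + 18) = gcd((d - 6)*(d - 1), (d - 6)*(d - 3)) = d - 6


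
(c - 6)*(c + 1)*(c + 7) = c^3 + 2*c^2 - 41*c - 42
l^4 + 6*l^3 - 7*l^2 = l^2*(l - 1)*(l + 7)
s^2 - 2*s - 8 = (s - 4)*(s + 2)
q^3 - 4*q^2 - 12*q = q*(q - 6)*(q + 2)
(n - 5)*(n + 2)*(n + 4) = n^3 + n^2 - 22*n - 40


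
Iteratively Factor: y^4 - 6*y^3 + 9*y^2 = (y - 3)*(y^3 - 3*y^2) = (y - 3)^2*(y^2) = y*(y - 3)^2*(y)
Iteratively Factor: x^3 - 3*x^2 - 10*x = (x - 5)*(x^2 + 2*x) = (x - 5)*(x + 2)*(x)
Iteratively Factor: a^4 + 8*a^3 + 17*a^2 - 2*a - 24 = (a + 2)*(a^3 + 6*a^2 + 5*a - 12) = (a + 2)*(a + 3)*(a^2 + 3*a - 4) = (a + 2)*(a + 3)*(a + 4)*(a - 1)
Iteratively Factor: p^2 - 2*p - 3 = (p + 1)*(p - 3)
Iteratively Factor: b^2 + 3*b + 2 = (b + 2)*(b + 1)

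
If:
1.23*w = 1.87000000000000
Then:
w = 1.52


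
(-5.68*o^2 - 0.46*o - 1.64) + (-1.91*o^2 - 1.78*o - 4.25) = -7.59*o^2 - 2.24*o - 5.89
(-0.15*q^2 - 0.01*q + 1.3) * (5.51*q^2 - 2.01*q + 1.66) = -0.8265*q^4 + 0.2464*q^3 + 6.9341*q^2 - 2.6296*q + 2.158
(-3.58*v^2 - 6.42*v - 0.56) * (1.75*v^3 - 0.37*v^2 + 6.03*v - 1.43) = -6.265*v^5 - 9.9104*v^4 - 20.192*v^3 - 33.386*v^2 + 5.8038*v + 0.8008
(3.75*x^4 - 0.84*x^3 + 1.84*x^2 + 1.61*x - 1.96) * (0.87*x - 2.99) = 3.2625*x^5 - 11.9433*x^4 + 4.1124*x^3 - 4.1009*x^2 - 6.5191*x + 5.8604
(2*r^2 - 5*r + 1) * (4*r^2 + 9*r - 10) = 8*r^4 - 2*r^3 - 61*r^2 + 59*r - 10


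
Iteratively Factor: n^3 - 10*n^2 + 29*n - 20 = (n - 1)*(n^2 - 9*n + 20) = (n - 5)*(n - 1)*(n - 4)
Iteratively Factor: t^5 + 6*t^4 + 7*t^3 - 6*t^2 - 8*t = (t - 1)*(t^4 + 7*t^3 + 14*t^2 + 8*t) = (t - 1)*(t + 2)*(t^3 + 5*t^2 + 4*t) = (t - 1)*(t + 2)*(t + 4)*(t^2 + t) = (t - 1)*(t + 1)*(t + 2)*(t + 4)*(t)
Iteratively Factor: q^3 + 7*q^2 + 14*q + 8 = (q + 4)*(q^2 + 3*q + 2) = (q + 1)*(q + 4)*(q + 2)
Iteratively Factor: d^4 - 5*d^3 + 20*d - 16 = (d - 4)*(d^3 - d^2 - 4*d + 4) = (d - 4)*(d + 2)*(d^2 - 3*d + 2) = (d - 4)*(d - 1)*(d + 2)*(d - 2)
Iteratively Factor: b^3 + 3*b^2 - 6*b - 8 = (b - 2)*(b^2 + 5*b + 4) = (b - 2)*(b + 4)*(b + 1)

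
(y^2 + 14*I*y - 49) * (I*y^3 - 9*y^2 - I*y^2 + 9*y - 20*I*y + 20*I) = I*y^5 - 23*y^4 - I*y^4 + 23*y^3 - 195*I*y^3 + 721*y^2 + 195*I*y^2 - 721*y + 980*I*y - 980*I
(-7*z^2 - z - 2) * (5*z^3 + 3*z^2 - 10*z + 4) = -35*z^5 - 26*z^4 + 57*z^3 - 24*z^2 + 16*z - 8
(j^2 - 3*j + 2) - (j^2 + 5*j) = 2 - 8*j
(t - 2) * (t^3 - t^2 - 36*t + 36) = t^4 - 3*t^3 - 34*t^2 + 108*t - 72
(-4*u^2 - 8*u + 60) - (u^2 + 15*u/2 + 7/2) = -5*u^2 - 31*u/2 + 113/2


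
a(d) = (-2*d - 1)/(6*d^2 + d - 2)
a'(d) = (-12*d - 1)*(-2*d - 1)/(6*d^2 + d - 2)^2 - 2/(6*d^2 + d - 2)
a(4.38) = -0.08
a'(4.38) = 0.02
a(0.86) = -0.82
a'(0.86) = 2.23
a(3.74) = -0.10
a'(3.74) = 0.03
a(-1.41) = 0.21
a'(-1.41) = 0.16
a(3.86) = -0.10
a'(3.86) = 0.03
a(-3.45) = 0.09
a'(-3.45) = 0.02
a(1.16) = -0.46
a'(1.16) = 0.67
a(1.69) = -0.26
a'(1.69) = 0.21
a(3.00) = -0.13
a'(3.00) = 0.05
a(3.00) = -0.13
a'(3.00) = 0.05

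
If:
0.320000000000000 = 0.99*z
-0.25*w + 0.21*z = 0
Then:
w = 0.27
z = 0.32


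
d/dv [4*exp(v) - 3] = 4*exp(v)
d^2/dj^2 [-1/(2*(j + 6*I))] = -1/(j + 6*I)^3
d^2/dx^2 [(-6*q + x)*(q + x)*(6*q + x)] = 2*q + 6*x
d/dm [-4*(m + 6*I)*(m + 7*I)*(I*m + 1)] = -12*I*m^2 + 96*m + 116*I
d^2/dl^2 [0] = 0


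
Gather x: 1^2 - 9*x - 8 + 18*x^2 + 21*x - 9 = 18*x^2 + 12*x - 16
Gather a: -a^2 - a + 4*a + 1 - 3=-a^2 + 3*a - 2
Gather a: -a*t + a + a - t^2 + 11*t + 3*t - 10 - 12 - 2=a*(2 - t) - t^2 + 14*t - 24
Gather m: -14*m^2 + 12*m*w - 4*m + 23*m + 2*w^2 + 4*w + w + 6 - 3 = -14*m^2 + m*(12*w + 19) + 2*w^2 + 5*w + 3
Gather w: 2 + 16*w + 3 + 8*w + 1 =24*w + 6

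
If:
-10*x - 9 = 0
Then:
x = -9/10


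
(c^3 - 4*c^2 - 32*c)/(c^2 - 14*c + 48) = c*(c + 4)/(c - 6)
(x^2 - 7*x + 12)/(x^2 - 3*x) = (x - 4)/x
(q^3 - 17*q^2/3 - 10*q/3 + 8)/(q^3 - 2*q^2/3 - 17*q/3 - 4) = (q^2 - 7*q + 6)/(q^2 - 2*q - 3)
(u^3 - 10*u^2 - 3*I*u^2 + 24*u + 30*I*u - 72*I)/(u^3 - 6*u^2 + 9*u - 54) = (u - 4)/(u + 3*I)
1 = 1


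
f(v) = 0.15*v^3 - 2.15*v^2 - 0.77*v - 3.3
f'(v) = 0.45*v^2 - 4.3*v - 0.77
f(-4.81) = -66.03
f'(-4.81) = 30.32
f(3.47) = -25.59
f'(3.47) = -10.27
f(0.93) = -5.75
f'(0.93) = -4.38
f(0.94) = -5.80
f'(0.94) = -4.41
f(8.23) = -71.65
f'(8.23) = -5.68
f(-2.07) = -12.25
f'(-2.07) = 10.06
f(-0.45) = -3.40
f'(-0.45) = 1.26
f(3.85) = -29.57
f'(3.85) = -10.65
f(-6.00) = -108.48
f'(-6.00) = 41.23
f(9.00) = -75.03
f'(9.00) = -3.02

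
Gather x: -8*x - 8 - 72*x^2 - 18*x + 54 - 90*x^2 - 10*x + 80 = -162*x^2 - 36*x + 126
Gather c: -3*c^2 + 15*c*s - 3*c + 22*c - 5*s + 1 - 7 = -3*c^2 + c*(15*s + 19) - 5*s - 6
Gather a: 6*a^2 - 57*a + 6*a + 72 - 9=6*a^2 - 51*a + 63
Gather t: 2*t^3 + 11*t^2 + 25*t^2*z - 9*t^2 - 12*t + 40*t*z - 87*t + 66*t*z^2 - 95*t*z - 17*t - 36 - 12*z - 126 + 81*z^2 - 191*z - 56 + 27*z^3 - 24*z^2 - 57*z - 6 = 2*t^3 + t^2*(25*z + 2) + t*(66*z^2 - 55*z - 116) + 27*z^3 + 57*z^2 - 260*z - 224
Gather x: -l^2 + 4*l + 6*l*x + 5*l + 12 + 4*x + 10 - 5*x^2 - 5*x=-l^2 + 9*l - 5*x^2 + x*(6*l - 1) + 22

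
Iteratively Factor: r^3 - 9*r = (r)*(r^2 - 9) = r*(r - 3)*(r + 3)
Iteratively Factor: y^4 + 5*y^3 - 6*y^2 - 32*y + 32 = (y + 4)*(y^3 + y^2 - 10*y + 8) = (y + 4)^2*(y^2 - 3*y + 2) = (y - 1)*(y + 4)^2*(y - 2)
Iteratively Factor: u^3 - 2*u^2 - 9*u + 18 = (u - 2)*(u^2 - 9) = (u - 3)*(u - 2)*(u + 3)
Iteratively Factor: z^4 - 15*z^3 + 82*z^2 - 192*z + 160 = (z - 2)*(z^3 - 13*z^2 + 56*z - 80) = (z - 4)*(z - 2)*(z^2 - 9*z + 20) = (z - 5)*(z - 4)*(z - 2)*(z - 4)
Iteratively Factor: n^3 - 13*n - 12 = (n + 1)*(n^2 - n - 12) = (n - 4)*(n + 1)*(n + 3)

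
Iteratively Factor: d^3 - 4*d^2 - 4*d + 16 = (d - 2)*(d^2 - 2*d - 8) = (d - 4)*(d - 2)*(d + 2)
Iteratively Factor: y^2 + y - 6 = (y - 2)*(y + 3)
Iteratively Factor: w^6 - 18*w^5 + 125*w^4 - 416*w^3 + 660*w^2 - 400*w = (w - 5)*(w^5 - 13*w^4 + 60*w^3 - 116*w^2 + 80*w) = (w - 5)*(w - 2)*(w^4 - 11*w^3 + 38*w^2 - 40*w) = (w - 5)^2*(w - 2)*(w^3 - 6*w^2 + 8*w) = (w - 5)^2*(w - 2)^2*(w^2 - 4*w) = (w - 5)^2*(w - 4)*(w - 2)^2*(w)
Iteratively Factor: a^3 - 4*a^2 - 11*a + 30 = (a + 3)*(a^2 - 7*a + 10) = (a - 2)*(a + 3)*(a - 5)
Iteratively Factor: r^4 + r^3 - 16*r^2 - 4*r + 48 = (r + 2)*(r^3 - r^2 - 14*r + 24) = (r + 2)*(r + 4)*(r^2 - 5*r + 6) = (r - 3)*(r + 2)*(r + 4)*(r - 2)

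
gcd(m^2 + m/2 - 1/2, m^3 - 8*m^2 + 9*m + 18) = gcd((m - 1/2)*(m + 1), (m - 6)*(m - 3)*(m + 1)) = m + 1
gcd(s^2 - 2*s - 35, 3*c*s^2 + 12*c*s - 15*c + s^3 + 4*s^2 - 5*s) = s + 5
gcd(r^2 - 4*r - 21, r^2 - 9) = r + 3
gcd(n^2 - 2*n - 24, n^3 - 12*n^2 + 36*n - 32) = 1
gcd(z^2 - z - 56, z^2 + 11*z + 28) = z + 7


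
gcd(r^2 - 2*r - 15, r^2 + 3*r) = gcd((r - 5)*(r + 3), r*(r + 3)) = r + 3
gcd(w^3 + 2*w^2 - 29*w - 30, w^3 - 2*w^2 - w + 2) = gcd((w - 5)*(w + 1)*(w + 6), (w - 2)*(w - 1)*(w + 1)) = w + 1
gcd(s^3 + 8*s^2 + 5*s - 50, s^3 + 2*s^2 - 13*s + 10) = s^2 + 3*s - 10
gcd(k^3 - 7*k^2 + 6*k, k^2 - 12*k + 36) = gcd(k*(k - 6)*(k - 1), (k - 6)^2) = k - 6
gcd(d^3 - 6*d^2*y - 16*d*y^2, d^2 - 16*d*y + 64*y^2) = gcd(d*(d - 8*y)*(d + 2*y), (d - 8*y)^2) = -d + 8*y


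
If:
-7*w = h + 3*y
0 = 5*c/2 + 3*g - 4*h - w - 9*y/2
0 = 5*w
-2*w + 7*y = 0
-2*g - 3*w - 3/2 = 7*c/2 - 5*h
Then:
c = -9/11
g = 15/22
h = 0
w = 0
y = 0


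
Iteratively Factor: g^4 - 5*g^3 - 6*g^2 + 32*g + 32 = (g + 1)*(g^3 - 6*g^2 + 32) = (g - 4)*(g + 1)*(g^2 - 2*g - 8) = (g - 4)^2*(g + 1)*(g + 2)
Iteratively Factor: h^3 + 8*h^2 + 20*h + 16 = (h + 2)*(h^2 + 6*h + 8) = (h + 2)*(h + 4)*(h + 2)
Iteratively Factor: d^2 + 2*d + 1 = (d + 1)*(d + 1)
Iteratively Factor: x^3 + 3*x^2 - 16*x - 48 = (x + 3)*(x^2 - 16) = (x + 3)*(x + 4)*(x - 4)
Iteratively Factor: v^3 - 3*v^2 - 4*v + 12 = (v - 2)*(v^2 - v - 6) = (v - 2)*(v + 2)*(v - 3)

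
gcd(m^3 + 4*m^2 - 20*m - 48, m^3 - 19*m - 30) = m + 2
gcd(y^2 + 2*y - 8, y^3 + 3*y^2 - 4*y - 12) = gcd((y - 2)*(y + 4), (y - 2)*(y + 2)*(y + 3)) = y - 2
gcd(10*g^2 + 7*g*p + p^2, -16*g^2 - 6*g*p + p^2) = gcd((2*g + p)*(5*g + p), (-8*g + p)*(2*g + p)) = 2*g + p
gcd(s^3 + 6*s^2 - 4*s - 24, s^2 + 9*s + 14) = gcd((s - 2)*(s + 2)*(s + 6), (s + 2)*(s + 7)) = s + 2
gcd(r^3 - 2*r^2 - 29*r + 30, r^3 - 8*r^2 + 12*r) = r - 6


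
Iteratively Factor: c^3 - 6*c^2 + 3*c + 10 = (c + 1)*(c^2 - 7*c + 10) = (c - 5)*(c + 1)*(c - 2)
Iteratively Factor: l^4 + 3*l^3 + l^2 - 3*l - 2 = (l + 2)*(l^3 + l^2 - l - 1) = (l + 1)*(l + 2)*(l^2 - 1) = (l + 1)^2*(l + 2)*(l - 1)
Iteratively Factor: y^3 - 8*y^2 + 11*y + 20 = (y + 1)*(y^2 - 9*y + 20) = (y - 5)*(y + 1)*(y - 4)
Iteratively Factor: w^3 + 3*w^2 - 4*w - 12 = (w - 2)*(w^2 + 5*w + 6) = (w - 2)*(w + 3)*(w + 2)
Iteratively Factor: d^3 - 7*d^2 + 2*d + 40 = (d + 2)*(d^2 - 9*d + 20) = (d - 5)*(d + 2)*(d - 4)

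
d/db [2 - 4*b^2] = -8*b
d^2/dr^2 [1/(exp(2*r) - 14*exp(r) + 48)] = 2*((7 - 2*exp(r))*(exp(2*r) - 14*exp(r) + 48) + 4*(exp(r) - 7)^2*exp(r))*exp(r)/(exp(2*r) - 14*exp(r) + 48)^3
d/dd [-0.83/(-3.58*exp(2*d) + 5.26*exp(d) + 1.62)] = (4.3658 - 5.9428*exp(d))*exp(d)/(-3.58*exp(2*d) + 5.26*exp(d) + 1.62)^2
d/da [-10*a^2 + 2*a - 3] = 2 - 20*a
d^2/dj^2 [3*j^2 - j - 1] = 6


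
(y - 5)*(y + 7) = y^2 + 2*y - 35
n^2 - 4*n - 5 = (n - 5)*(n + 1)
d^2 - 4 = (d - 2)*(d + 2)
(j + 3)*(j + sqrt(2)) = j^2 + sqrt(2)*j + 3*j + 3*sqrt(2)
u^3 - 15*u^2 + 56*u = u*(u - 8)*(u - 7)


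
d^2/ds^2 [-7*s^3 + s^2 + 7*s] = 2 - 42*s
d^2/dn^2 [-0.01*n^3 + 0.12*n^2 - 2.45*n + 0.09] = 0.24 - 0.06*n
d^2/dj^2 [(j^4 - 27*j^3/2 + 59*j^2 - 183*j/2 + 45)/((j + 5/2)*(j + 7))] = 2*(8*j^6 + 228*j^5 + 2586*j^4 - 2433*j^3 - 62865*j^2 - 50535*j + 292435)/(8*j^6 + 228*j^5 + 2586*j^4 + 14839*j^3 + 45255*j^2 + 69825*j + 42875)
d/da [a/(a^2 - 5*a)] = -1/(a - 5)^2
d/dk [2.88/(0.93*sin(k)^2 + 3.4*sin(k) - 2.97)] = -(5.3568*sin(k) + 9.792)*cos(k)/(0.93*sin(k)^2 + 3.4*sin(k) - 2.97)^2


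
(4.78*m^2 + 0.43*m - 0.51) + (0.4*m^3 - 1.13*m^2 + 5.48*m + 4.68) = 0.4*m^3 + 3.65*m^2 + 5.91*m + 4.17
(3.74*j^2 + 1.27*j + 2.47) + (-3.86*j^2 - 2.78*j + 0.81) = -0.12*j^2 - 1.51*j + 3.28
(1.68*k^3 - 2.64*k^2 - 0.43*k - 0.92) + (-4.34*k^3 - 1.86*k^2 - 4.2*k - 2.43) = -2.66*k^3 - 4.5*k^2 - 4.63*k - 3.35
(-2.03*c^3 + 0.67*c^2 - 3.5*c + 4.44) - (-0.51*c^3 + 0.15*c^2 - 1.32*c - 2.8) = -1.52*c^3 + 0.52*c^2 - 2.18*c + 7.24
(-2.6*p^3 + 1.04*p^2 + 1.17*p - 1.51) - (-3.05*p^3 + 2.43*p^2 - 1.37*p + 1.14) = 0.45*p^3 - 1.39*p^2 + 2.54*p - 2.65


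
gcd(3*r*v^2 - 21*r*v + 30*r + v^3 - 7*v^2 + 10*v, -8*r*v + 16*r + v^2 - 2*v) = v - 2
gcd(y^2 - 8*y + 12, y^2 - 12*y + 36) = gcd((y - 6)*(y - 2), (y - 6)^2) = y - 6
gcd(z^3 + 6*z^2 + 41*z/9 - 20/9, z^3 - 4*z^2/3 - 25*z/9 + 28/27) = z^2 + z - 4/9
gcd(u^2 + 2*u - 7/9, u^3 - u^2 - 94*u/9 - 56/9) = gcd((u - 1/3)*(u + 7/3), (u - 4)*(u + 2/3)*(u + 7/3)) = u + 7/3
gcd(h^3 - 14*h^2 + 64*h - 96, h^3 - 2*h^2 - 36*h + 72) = h - 6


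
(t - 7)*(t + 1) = t^2 - 6*t - 7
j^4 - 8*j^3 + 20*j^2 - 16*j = j*(j - 4)*(j - 2)^2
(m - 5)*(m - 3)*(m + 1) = m^3 - 7*m^2 + 7*m + 15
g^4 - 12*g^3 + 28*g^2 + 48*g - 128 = (g - 8)*(g - 4)*(g - 2)*(g + 2)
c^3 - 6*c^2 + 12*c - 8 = (c - 2)^3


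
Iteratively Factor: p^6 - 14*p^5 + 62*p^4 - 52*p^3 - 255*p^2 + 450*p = (p - 5)*(p^5 - 9*p^4 + 17*p^3 + 33*p^2 - 90*p) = (p - 5)*(p - 3)*(p^4 - 6*p^3 - p^2 + 30*p) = (p - 5)^2*(p - 3)*(p^3 - p^2 - 6*p) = (p - 5)^2*(p - 3)*(p + 2)*(p^2 - 3*p) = (p - 5)^2*(p - 3)^2*(p + 2)*(p)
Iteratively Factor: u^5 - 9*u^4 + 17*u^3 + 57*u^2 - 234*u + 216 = (u - 3)*(u^4 - 6*u^3 - u^2 + 54*u - 72) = (u - 3)*(u - 2)*(u^3 - 4*u^2 - 9*u + 36) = (u - 3)^2*(u - 2)*(u^2 - u - 12) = (u - 4)*(u - 3)^2*(u - 2)*(u + 3)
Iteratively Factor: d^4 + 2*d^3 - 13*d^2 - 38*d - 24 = (d + 2)*(d^3 - 13*d - 12) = (d + 1)*(d + 2)*(d^2 - d - 12) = (d + 1)*(d + 2)*(d + 3)*(d - 4)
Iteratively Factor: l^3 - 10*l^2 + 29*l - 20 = (l - 1)*(l^2 - 9*l + 20) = (l - 5)*(l - 1)*(l - 4)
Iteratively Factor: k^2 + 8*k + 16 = (k + 4)*(k + 4)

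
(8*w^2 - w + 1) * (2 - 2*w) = -16*w^3 + 18*w^2 - 4*w + 2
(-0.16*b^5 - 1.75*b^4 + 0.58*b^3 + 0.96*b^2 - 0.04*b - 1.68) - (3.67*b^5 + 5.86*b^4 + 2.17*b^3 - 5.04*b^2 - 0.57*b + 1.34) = -3.83*b^5 - 7.61*b^4 - 1.59*b^3 + 6.0*b^2 + 0.53*b - 3.02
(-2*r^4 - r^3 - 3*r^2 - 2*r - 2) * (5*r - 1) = -10*r^5 - 3*r^4 - 14*r^3 - 7*r^2 - 8*r + 2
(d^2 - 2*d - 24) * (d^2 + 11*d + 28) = d^4 + 9*d^3 - 18*d^2 - 320*d - 672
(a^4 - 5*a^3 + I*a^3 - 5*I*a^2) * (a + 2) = a^5 - 3*a^4 + I*a^4 - 10*a^3 - 3*I*a^3 - 10*I*a^2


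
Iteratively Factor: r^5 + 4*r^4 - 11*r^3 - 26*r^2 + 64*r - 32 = (r + 4)*(r^4 - 11*r^2 + 18*r - 8) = (r - 1)*(r + 4)*(r^3 + r^2 - 10*r + 8) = (r - 1)^2*(r + 4)*(r^2 + 2*r - 8) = (r - 1)^2*(r + 4)^2*(r - 2)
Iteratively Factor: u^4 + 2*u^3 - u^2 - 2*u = (u - 1)*(u^3 + 3*u^2 + 2*u) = u*(u - 1)*(u^2 + 3*u + 2) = u*(u - 1)*(u + 1)*(u + 2)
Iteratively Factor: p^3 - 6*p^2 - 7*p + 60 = (p + 3)*(p^2 - 9*p + 20) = (p - 5)*(p + 3)*(p - 4)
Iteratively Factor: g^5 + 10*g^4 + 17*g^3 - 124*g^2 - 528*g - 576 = (g + 3)*(g^4 + 7*g^3 - 4*g^2 - 112*g - 192) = (g + 3)^2*(g^3 + 4*g^2 - 16*g - 64) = (g + 3)^2*(g + 4)*(g^2 - 16) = (g - 4)*(g + 3)^2*(g + 4)*(g + 4)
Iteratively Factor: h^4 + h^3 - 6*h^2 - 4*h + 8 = (h - 2)*(h^3 + 3*h^2 - 4) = (h - 2)*(h - 1)*(h^2 + 4*h + 4) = (h - 2)*(h - 1)*(h + 2)*(h + 2)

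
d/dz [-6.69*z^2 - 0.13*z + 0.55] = -13.38*z - 0.13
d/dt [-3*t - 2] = -3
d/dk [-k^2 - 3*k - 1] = -2*k - 3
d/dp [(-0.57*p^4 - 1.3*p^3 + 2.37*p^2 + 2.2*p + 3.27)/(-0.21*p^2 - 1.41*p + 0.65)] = (0.2394*p^5 + 2.6841*p^4 + 2.184*p^3 - 5.4147*p^2 + 4.4544*p + 6.0407)/(0.0441*p^4 + 0.5922*p^3 + 1.7151*p^2 - 1.833*p + 0.4225)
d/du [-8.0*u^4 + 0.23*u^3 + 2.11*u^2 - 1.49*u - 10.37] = -32.0*u^3 + 0.69*u^2 + 4.22*u - 1.49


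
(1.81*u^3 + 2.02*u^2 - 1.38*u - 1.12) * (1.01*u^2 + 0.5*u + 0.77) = 1.8281*u^5 + 2.9452*u^4 + 1.0099*u^3 - 0.2658*u^2 - 1.6226*u - 0.8624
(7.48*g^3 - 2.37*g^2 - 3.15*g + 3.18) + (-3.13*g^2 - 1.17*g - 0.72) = 7.48*g^3 - 5.5*g^2 - 4.32*g + 2.46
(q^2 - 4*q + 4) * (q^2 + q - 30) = q^4 - 3*q^3 - 30*q^2 + 124*q - 120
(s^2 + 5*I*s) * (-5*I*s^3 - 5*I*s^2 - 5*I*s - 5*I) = -5*I*s^5 + 25*s^4 - 5*I*s^4 + 25*s^3 - 5*I*s^3 + 25*s^2 - 5*I*s^2 + 25*s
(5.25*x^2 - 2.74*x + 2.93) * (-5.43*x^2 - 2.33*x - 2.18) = -28.5075*x^4 + 2.6457*x^3 - 20.9707*x^2 - 0.853699999999999*x - 6.3874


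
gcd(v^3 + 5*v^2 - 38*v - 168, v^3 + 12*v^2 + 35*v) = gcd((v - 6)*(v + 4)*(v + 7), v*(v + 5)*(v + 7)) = v + 7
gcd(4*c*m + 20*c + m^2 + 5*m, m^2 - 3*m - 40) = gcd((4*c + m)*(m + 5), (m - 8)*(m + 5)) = m + 5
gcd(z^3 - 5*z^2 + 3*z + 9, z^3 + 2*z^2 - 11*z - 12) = z^2 - 2*z - 3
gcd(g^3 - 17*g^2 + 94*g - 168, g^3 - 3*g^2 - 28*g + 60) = g - 6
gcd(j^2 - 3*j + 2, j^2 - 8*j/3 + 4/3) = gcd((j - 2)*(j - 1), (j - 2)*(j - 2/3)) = j - 2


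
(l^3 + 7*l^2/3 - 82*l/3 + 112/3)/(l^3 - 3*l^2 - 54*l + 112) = (l - 8/3)/(l - 8)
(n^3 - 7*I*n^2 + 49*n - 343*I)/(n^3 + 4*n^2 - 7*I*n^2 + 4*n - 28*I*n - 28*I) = (n^2 + 49)/(n^2 + 4*n + 4)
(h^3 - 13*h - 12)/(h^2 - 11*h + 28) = (h^2 + 4*h + 3)/(h - 7)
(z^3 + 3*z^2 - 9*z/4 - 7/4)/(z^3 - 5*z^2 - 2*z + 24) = (4*z^3 + 12*z^2 - 9*z - 7)/(4*(z^3 - 5*z^2 - 2*z + 24))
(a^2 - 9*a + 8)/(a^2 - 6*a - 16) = (a - 1)/(a + 2)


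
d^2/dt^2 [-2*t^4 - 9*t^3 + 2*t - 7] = 6*t*(-4*t - 9)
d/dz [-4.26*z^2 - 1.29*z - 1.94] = -8.52*z - 1.29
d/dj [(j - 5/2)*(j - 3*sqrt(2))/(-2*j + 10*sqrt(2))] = (-j^2 + 10*sqrt(2)*j - 30 - 5*sqrt(2))/(2*(j^2 - 10*sqrt(2)*j + 50))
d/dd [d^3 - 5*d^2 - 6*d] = 3*d^2 - 10*d - 6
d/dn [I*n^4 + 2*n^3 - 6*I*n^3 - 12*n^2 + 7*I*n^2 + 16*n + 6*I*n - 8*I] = 4*I*n^3 + n^2*(6 - 18*I) + n*(-24 + 14*I) + 16 + 6*I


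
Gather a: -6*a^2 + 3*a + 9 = -6*a^2 + 3*a + 9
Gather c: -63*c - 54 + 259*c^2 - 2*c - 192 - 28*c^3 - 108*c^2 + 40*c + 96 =-28*c^3 + 151*c^2 - 25*c - 150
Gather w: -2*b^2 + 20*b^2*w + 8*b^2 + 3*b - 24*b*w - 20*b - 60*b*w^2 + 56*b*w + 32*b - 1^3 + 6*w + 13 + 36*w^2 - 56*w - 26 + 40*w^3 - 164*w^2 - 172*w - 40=6*b^2 + 15*b + 40*w^3 + w^2*(-60*b - 128) + w*(20*b^2 + 32*b - 222) - 54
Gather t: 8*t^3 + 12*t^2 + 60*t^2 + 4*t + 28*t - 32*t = 8*t^3 + 72*t^2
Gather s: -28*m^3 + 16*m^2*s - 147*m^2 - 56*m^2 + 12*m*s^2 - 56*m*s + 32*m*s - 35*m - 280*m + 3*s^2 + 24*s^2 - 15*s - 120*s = -28*m^3 - 203*m^2 - 315*m + s^2*(12*m + 27) + s*(16*m^2 - 24*m - 135)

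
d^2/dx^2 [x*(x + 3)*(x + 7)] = 6*x + 20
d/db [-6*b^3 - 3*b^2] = 6*b*(-3*b - 1)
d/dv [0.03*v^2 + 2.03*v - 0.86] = 0.06*v + 2.03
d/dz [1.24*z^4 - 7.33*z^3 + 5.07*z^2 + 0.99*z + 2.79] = 4.96*z^3 - 21.99*z^2 + 10.14*z + 0.99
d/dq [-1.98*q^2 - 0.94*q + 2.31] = -3.96*q - 0.94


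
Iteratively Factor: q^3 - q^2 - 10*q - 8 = (q + 1)*(q^2 - 2*q - 8) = (q - 4)*(q + 1)*(q + 2)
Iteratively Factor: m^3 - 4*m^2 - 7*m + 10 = (m - 5)*(m^2 + m - 2) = (m - 5)*(m + 2)*(m - 1)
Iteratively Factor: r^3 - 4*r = (r - 2)*(r^2 + 2*r) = (r - 2)*(r + 2)*(r)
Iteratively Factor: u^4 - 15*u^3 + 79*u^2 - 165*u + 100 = (u - 4)*(u^3 - 11*u^2 + 35*u - 25) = (u - 5)*(u - 4)*(u^2 - 6*u + 5) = (u - 5)*(u - 4)*(u - 1)*(u - 5)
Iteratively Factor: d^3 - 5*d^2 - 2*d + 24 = (d + 2)*(d^2 - 7*d + 12) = (d - 4)*(d + 2)*(d - 3)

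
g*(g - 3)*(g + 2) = g^3 - g^2 - 6*g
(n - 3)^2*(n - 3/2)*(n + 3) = n^4 - 9*n^3/2 - 9*n^2/2 + 81*n/2 - 81/2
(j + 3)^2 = j^2 + 6*j + 9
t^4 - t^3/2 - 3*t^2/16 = t^2*(t - 3/4)*(t + 1/4)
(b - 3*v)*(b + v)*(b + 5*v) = b^3 + 3*b^2*v - 13*b*v^2 - 15*v^3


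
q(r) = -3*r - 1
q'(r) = -3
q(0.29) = -1.87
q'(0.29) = -3.00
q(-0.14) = -0.58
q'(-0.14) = -3.00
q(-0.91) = 1.73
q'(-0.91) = -3.00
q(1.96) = -6.88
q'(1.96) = -3.00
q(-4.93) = 13.79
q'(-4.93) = -3.00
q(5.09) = -16.27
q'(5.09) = -3.00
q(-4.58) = 12.74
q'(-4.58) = -3.00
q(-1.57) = 3.71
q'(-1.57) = -3.00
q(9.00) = -28.00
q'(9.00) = -3.00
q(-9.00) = 26.00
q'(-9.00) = -3.00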